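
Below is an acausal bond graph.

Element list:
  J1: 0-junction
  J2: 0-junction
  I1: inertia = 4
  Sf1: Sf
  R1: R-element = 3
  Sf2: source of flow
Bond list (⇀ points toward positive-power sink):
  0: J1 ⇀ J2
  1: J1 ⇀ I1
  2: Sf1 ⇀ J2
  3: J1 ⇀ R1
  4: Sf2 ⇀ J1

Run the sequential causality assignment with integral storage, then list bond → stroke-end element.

b0 stroke at J2
b1 stroke at I1
b2 stroke at Sf1
b3 stroke at J1
b4 stroke at Sf2

bond 2 stroke at Sf1  (source Sf1 imposes f)
bond 4 stroke at Sf2  (Sf2: flow source, stroke at near end)
bond 0 stroke at J2  (J2 needs exactly one e-in)
bond 1 stroke at I1  (I1: I, integral causality)
bond 3 stroke at J1  (J1: last free bond brings effort in)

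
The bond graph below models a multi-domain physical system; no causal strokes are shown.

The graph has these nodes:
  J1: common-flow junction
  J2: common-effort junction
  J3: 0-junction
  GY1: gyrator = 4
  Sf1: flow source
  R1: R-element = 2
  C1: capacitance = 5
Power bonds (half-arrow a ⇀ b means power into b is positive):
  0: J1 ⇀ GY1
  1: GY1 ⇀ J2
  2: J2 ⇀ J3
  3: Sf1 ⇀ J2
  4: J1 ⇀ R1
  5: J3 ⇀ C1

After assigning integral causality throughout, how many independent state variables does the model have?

1  (C1 all integral)

b3 →Sf1  (source Sf1 imposes f)
b5 →J3  (C1 integral (e out))
b2 →J2  (0-jn J3 has e-setter on 5)
b1 →GY1  (J2 effort already set via bond 2)
b0 →GY1  (GY1 both-in/both-out from 1)
b4 →J1  (common-f at J1 fixed by 0)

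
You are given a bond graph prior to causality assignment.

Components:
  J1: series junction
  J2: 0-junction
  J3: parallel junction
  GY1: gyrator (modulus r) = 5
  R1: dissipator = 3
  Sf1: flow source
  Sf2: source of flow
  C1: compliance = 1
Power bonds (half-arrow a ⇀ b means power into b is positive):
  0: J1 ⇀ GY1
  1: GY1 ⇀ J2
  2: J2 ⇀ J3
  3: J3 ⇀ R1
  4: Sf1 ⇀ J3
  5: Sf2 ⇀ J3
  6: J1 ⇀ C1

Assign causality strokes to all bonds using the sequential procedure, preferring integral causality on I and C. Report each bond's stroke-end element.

β4 stroke at Sf1  (source Sf1 imposes f)
β5 stroke at Sf2  (Sf2 (Sf) sets flow on bond)
β6 stroke at J1  (C1: C, integral causality)
β0 stroke at GY1  (closing 1-jn rule on J1)
β1 stroke at GY1  (GY GY1: same side as bond 0)
β2 stroke at J2  (only one effort-in slot at J2)
β3 stroke at J3  (J3 needs exactly one e-in)

b0 |GY1
b1 |GY1
b2 |J2
b3 |J3
b4 |Sf1
b5 |Sf2
b6 |J1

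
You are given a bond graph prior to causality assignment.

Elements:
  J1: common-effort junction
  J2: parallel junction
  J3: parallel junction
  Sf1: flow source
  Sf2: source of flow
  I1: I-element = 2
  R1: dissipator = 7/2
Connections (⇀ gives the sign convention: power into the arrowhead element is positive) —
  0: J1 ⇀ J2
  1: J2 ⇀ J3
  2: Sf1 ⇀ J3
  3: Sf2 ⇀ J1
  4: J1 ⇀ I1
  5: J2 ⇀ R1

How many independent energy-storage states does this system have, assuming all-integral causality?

1  (I1 all integral)

b2 |Sf1  (source Sf1 imposes f)
b3 |Sf2  (Sf2: flow source, stroke at near end)
b1 |J3  (J3: last free bond brings effort in)
b4 |I1  (I1: I, integral causality)
b0 |J1  (closing 0-jn rule on J1)
b5 |J2  (J2: last free bond brings effort in)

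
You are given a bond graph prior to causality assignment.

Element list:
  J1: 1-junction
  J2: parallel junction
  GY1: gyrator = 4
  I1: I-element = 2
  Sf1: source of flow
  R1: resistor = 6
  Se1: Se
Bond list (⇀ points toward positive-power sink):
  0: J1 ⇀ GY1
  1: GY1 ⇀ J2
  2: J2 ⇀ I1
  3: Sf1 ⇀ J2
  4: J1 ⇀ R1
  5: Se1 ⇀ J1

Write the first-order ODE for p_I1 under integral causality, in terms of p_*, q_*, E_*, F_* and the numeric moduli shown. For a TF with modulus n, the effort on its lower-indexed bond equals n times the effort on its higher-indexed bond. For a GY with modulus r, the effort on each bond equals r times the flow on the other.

dp_I1/dt = 2*E_Se1/3 + 8*F_Sf1/3 - 4*p_I1/3

b3 stroke→Sf1  (Sf1: flow source, stroke at near end)
b5 stroke→J1  (Se1 fixes effort; stroke away)
b2 stroke→I1  (I1 outputs flow p/I1)
b1 stroke→J2  (only one effort-in slot at J2)
b0 stroke→J1  (through GY1, causality inverts; strokes same side of GY1)
b4 stroke→R1  (only one flow-in slot at J1)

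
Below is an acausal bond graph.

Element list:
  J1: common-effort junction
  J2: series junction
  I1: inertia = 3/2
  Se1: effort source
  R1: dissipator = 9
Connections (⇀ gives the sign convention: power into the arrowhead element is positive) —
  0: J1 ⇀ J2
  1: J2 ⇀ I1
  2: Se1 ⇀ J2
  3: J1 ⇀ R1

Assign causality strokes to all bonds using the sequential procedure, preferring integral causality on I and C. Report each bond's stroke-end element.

β0 stroke→J2
β1 stroke→I1
β2 stroke→J2
β3 stroke→J1

#2 stroke→J2  (source Se1 imposes e)
#1 stroke→I1  (I1 integral (f out))
#0 stroke→J2  (1-jn J2 has f-setter on 1)
#3 stroke→J1  (J1: last free bond brings effort in)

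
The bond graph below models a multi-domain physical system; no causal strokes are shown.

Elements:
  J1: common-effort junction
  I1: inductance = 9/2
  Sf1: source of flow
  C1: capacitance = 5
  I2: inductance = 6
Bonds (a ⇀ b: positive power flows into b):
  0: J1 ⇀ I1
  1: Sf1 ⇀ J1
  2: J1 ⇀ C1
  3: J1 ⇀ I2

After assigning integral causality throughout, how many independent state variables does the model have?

bond 1 stroke→Sf1  (Sf1 fixes flow; stroke at Sf1)
bond 0 stroke→I1  (I1 outputs flow p/I1)
bond 2 stroke→J1  (C1 integral (e out))
bond 3 stroke→I2  (0-jn J1 has e-setter on 2)

3  (C1, I1, I2 all integral)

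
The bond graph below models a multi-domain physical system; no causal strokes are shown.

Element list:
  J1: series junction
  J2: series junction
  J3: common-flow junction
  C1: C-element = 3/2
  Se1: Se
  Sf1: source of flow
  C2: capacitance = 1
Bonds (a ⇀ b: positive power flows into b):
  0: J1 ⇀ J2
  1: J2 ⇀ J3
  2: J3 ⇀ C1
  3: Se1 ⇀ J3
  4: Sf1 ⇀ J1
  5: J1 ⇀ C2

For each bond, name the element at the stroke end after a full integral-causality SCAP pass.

β3 stroke→J3  (Se1 (Se) sets effort on bond)
β4 stroke→Sf1  (Sf1 fixes flow; stroke at Sf1)
β0 stroke→J1  (1-jn J1 has f-setter on 4)
β5 stroke→J1  (1-jn J1 has f-setter on 4)
β1 stroke→J2  (1-jn J2 has f-setter on 0)
β2 stroke→J3  (J3: bond 1 brought flow, rest push out)

#0 |J1
#1 |J2
#2 |J3
#3 |J3
#4 |Sf1
#5 |J1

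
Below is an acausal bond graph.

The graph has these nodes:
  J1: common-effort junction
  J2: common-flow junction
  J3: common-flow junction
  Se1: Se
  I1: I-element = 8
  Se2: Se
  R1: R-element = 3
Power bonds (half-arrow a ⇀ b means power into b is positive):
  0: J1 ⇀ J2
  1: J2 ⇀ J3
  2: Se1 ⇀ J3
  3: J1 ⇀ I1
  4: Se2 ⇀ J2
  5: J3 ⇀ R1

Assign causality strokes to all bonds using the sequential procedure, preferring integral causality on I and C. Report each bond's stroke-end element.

b0 stroke at J1
b1 stroke at J2
b2 stroke at J3
b3 stroke at I1
b4 stroke at J2
b5 stroke at J3

#2 stroke at J3  (Se1 (Se) sets effort on bond)
#4 stroke at J2  (Se2 (Se) sets effort on bond)
#3 stroke at I1  (I1 outputs flow p/I1)
#0 stroke at J1  (closing 0-jn rule on J1)
#1 stroke at J2  (1-jn J2 has f-setter on 0)
#5 stroke at J3  (common-f at J3 fixed by 1)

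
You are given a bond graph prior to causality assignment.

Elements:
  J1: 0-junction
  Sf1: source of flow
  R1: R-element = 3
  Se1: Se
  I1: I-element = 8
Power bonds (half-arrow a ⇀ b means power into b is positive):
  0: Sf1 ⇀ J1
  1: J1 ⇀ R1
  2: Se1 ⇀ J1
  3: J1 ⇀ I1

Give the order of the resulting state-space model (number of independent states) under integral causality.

1  (I1 all integral)

#0 →Sf1  (Sf1: flow source, stroke at near end)
#2 →J1  (source Se1 imposes e)
#1 →R1  (J1: bond 2 brought effort, rest push out)
#3 →I1  (J1 effort already set via bond 2)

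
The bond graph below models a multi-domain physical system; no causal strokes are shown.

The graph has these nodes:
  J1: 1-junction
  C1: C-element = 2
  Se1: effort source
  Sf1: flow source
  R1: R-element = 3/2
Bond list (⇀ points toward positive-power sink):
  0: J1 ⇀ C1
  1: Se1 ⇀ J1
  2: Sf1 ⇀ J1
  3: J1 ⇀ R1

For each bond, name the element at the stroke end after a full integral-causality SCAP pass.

β0 stroke at J1
β1 stroke at J1
β2 stroke at Sf1
β3 stroke at J1

b1 →J1  (Se1 fixes effort; stroke away)
b2 →Sf1  (Sf1 fixes flow; stroke at Sf1)
b0 →J1  (J1: bond 2 brought flow, rest push out)
b3 →J1  (common-f at J1 fixed by 2)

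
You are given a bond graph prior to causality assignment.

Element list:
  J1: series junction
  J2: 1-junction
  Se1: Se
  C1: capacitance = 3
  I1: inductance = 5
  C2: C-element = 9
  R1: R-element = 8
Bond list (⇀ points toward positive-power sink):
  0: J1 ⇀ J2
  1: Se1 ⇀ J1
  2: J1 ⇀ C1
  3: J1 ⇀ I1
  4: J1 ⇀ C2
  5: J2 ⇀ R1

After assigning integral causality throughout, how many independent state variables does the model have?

#1 |J1  (Se1 fixes effort; stroke away)
#2 |J1  (C1: C, integral causality)
#3 |I1  (I1 integral (f out))
#0 |J1  (1-jn J1 has f-setter on 3)
#4 |J1  (common-f at J1 fixed by 3)
#5 |J2  (common-f at J2 fixed by 0)

3  (C1, C2, I1 all integral)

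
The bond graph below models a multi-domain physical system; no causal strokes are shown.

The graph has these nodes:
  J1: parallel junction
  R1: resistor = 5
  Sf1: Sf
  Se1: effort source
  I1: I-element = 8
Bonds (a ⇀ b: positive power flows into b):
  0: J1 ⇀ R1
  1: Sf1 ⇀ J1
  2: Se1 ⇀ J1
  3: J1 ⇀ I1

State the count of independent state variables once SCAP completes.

β1 stroke→Sf1  (Sf1 (Sf) sets flow on bond)
β2 stroke→J1  (Se1: effort source, stroke at far end)
β0 stroke→R1  (J1: bond 2 brought effort, rest push out)
β3 stroke→I1  (0-jn J1 has e-setter on 2)

1  (I1 all integral)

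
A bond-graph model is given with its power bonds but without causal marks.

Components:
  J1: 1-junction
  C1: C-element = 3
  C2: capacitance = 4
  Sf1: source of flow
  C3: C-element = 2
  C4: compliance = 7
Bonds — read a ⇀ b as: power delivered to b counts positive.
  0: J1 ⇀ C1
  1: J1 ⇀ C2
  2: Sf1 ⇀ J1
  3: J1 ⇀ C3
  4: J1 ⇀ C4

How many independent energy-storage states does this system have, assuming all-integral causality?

bond 2 stroke→Sf1  (Sf1 fixes flow; stroke at Sf1)
bond 0 stroke→J1  (J1: bond 2 brought flow, rest push out)
bond 1 stroke→J1  (J1: bond 2 brought flow, rest push out)
bond 3 stroke→J1  (common-f at J1 fixed by 2)
bond 4 stroke→J1  (common-f at J1 fixed by 2)

4  (C1, C2, C3, C4 all integral)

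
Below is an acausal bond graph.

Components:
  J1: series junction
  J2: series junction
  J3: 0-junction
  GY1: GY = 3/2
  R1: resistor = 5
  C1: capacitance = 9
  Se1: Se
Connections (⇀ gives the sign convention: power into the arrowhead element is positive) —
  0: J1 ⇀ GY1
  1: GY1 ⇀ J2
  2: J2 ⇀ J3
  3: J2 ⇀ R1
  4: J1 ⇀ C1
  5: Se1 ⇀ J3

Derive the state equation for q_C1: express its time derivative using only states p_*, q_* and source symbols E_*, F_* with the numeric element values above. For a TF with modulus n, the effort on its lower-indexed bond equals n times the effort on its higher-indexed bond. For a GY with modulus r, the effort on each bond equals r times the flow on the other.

β5 stroke at J3  (Se1: effort source, stroke at far end)
β2 stroke at J2  (J3 effort already set via bond 5)
β4 stroke at J1  (C1: C, integral causality)
β0 stroke at GY1  (J1: last free bond brings flow in)
β1 stroke at GY1  (through GY1, causality inverts; strokes same side of GY1)
β3 stroke at J2  (J2 flow already set via bond 1)

dq_C1/dt = 2*E_Se1/3 - 20*q_C1/81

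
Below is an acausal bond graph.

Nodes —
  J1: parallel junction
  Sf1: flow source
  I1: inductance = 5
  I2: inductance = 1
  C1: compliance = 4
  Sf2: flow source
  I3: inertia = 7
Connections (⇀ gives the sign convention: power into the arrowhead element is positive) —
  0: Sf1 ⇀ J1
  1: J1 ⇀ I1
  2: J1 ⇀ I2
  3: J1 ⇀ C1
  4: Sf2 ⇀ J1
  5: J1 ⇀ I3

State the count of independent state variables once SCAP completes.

#0 stroke at Sf1  (source Sf1 imposes f)
#4 stroke at Sf2  (Sf2 fixes flow; stroke at Sf2)
#1 stroke at I1  (I1: I, integral causality)
#2 stroke at I2  (I2 integral (f out))
#3 stroke at J1  (C1 integral (e out))
#5 stroke at I3  (J1 effort already set via bond 3)

4  (C1, I1, I2, I3 all integral)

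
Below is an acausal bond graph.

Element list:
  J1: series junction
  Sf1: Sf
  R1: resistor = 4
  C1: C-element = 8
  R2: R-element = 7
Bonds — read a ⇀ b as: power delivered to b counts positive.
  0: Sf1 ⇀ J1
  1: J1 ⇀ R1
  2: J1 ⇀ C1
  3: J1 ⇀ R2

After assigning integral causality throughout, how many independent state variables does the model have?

1  (C1 all integral)

β0 stroke→Sf1  (Sf1: flow source, stroke at near end)
β1 stroke→J1  (J1: bond 0 brought flow, rest push out)
β2 stroke→J1  (J1: bond 0 brought flow, rest push out)
β3 stroke→J1  (1-jn J1 has f-setter on 0)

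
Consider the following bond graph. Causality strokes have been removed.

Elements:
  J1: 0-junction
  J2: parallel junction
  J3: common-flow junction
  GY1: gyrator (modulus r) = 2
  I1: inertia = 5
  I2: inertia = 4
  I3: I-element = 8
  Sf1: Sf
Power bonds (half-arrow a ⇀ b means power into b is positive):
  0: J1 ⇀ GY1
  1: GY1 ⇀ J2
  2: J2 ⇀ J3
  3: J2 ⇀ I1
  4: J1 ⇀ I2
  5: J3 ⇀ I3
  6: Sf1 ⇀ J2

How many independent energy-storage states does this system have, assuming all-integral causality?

#6 stroke at Sf1  (Sf1: flow source, stroke at near end)
#3 stroke at I1  (I1: I, integral causality)
#4 stroke at I2  (I2 outputs flow p/I2)
#0 stroke at J1  (closing 0-jn rule on J1)
#1 stroke at J2  (through GY1, causality inverts; strokes same side of GY1)
#2 stroke at J3  (J2 effort already set via bond 1)
#5 stroke at I3  (only one flow-in slot at J3)

3  (I1, I2, I3 all integral)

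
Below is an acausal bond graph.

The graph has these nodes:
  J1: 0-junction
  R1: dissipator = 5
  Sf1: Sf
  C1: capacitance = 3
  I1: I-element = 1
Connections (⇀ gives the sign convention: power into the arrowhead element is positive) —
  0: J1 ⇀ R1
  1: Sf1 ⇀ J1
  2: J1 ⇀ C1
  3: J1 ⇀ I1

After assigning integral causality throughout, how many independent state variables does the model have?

2  (C1, I1 all integral)

b1 stroke at Sf1  (Sf1: flow source, stroke at near end)
b2 stroke at J1  (C1 integral (e out))
b0 stroke at R1  (J1 effort already set via bond 2)
b3 stroke at I1  (J1: bond 2 brought effort, rest push out)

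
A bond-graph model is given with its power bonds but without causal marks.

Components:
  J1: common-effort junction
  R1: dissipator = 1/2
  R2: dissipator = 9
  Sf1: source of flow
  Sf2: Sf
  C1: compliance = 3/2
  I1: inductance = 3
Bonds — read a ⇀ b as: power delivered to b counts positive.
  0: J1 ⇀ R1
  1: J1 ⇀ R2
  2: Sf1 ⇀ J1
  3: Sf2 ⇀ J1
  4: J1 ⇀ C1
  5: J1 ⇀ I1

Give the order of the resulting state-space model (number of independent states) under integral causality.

2  (C1, I1 all integral)

#2 →Sf1  (source Sf1 imposes f)
#3 →Sf2  (source Sf2 imposes f)
#4 →J1  (C1 integral (e out))
#0 →R1  (J1: bond 4 brought effort, rest push out)
#1 →R2  (J1 effort already set via bond 4)
#5 →I1  (J1 effort already set via bond 4)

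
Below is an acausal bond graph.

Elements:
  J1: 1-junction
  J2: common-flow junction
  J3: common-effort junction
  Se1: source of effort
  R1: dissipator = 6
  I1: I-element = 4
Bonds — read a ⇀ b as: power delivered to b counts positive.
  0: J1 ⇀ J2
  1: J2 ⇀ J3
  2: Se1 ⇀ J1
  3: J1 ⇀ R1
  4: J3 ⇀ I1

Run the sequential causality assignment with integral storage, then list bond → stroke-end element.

#0 |J2
#1 |J3
#2 |J1
#3 |J1
#4 |I1

bond 2 stroke at J1  (Se1: effort source, stroke at far end)
bond 4 stroke at I1  (I1 integral (f out))
bond 1 stroke at J3  (J3 needs exactly one e-in)
bond 0 stroke at J2  (1-jn J2 has f-setter on 1)
bond 3 stroke at J1  (common-f at J1 fixed by 0)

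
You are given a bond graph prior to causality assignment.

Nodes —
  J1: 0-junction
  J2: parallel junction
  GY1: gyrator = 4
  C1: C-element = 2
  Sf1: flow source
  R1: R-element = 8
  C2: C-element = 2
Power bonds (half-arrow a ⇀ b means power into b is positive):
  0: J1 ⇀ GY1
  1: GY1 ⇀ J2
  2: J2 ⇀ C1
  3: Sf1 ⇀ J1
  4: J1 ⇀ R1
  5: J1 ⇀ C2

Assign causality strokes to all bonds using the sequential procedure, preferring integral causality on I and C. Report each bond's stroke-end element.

β3 |Sf1  (Sf1: flow source, stroke at near end)
β2 |J2  (C1: C, integral causality)
β1 |GY1  (J2: bond 2 brought effort, rest push out)
β0 |GY1  (GY GY1: same side as bond 1)
β5 |J1  (C2: C, integral causality)
β4 |R1  (common-e at J1 fixed by 5)

bond 0 |GY1
bond 1 |GY1
bond 2 |J2
bond 3 |Sf1
bond 4 |R1
bond 5 |J1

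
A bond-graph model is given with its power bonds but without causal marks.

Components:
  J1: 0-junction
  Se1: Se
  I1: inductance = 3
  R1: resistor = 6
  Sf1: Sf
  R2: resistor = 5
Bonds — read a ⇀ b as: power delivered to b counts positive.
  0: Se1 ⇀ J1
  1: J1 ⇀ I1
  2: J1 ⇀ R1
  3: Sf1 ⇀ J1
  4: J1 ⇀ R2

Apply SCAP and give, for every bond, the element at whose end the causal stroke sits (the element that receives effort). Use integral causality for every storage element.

β0 stroke→J1  (Se1 (Se) sets effort on bond)
β3 stroke→Sf1  (Sf1 fixes flow; stroke at Sf1)
β1 stroke→I1  (common-e at J1 fixed by 0)
β2 stroke→R1  (0-jn J1 has e-setter on 0)
β4 stroke→R2  (J1 effort already set via bond 0)

b0 stroke→J1
b1 stroke→I1
b2 stroke→R1
b3 stroke→Sf1
b4 stroke→R2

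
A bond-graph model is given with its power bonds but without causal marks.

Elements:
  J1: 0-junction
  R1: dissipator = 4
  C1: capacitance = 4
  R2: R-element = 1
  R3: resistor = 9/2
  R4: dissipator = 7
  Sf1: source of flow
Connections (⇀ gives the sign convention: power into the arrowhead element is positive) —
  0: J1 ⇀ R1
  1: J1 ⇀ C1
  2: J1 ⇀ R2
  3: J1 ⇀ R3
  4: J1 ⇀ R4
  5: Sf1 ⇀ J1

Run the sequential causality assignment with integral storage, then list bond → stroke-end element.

b0 stroke at R1
b1 stroke at J1
b2 stroke at R2
b3 stroke at R3
b4 stroke at R4
b5 stroke at Sf1

b5 stroke→Sf1  (source Sf1 imposes f)
b1 stroke→J1  (prefer integral on C1)
b0 stroke→R1  (J1: bond 1 brought effort, rest push out)
b2 stroke→R2  (J1: bond 1 brought effort, rest push out)
b3 stroke→R3  (J1 effort already set via bond 1)
b4 stroke→R4  (0-jn J1 has e-setter on 1)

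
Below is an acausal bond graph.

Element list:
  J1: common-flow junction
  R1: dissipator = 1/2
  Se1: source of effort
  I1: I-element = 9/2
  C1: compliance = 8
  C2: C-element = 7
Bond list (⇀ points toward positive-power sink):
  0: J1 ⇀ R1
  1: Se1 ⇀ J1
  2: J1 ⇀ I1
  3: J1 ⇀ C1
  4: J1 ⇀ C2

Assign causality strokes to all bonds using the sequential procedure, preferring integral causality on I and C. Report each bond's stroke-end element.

bond 0 stroke at J1
bond 1 stroke at J1
bond 2 stroke at I1
bond 3 stroke at J1
bond 4 stroke at J1

β1 |J1  (Se1: effort source, stroke at far end)
β2 |I1  (I1: I, integral causality)
β0 |J1  (J1: bond 2 brought flow, rest push out)
β3 |J1  (J1: bond 2 brought flow, rest push out)
β4 |J1  (J1: bond 2 brought flow, rest push out)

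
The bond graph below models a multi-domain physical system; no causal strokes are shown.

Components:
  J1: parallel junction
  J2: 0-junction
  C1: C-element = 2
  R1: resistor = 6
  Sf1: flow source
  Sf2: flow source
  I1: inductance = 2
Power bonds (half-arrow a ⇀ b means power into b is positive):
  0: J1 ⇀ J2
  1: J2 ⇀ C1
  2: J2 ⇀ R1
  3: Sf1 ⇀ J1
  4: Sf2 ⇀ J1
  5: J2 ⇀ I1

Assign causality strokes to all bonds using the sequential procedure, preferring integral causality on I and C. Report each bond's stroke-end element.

β0 |J1
β1 |J2
β2 |R1
β3 |Sf1
β4 |Sf2
β5 |I1

bond 3 |Sf1  (Sf1: flow source, stroke at near end)
bond 4 |Sf2  (Sf2 fixes flow; stroke at Sf2)
bond 0 |J1  (closing 0-jn rule on J1)
bond 1 |J2  (C1: C, integral causality)
bond 2 |R1  (0-jn J2 has e-setter on 1)
bond 5 |I1  (J2 effort already set via bond 1)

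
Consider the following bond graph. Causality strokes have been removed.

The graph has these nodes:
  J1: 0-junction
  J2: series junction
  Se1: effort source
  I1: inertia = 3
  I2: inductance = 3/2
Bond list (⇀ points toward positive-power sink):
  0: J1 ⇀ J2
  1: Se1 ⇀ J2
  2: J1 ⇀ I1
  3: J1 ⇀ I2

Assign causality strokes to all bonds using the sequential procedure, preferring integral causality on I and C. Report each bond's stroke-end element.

#1 →J2  (Se1: effort source, stroke at far end)
#0 →J1  (closing 1-jn rule on J2)
#2 →I1  (0-jn J1 has e-setter on 0)
#3 →I2  (J1 effort already set via bond 0)

β0 |J1
β1 |J2
β2 |I1
β3 |I2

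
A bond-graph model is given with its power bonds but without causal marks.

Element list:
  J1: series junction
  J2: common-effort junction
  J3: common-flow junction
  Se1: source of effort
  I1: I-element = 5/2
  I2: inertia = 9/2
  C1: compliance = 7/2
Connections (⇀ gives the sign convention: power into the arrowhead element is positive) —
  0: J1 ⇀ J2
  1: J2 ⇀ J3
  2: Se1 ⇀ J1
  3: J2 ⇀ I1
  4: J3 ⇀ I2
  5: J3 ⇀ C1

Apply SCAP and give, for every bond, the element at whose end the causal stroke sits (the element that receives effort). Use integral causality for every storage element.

#2 stroke→J1  (source Se1 imposes e)
#0 stroke→J2  (only one flow-in slot at J1)
#1 stroke→J3  (0-jn J2 has e-setter on 0)
#3 stroke→I1  (common-e at J2 fixed by 0)
#4 stroke→I2  (prefer integral on I2)
#5 stroke→J3  (J3 flow already set via bond 4)

bond 0 →J2
bond 1 →J3
bond 2 →J1
bond 3 →I1
bond 4 →I2
bond 5 →J3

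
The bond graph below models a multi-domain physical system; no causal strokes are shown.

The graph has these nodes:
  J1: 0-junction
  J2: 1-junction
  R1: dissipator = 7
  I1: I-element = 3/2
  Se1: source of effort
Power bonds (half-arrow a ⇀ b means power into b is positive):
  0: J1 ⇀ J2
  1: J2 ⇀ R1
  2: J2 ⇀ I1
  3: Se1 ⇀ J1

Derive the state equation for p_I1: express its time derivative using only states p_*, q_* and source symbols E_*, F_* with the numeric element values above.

dp_I1/dt = E_Se1 - 14*p_I1/3

β3 stroke→J1  (Se1 fixes effort; stroke away)
β0 stroke→J2  (J1 effort already set via bond 3)
β2 stroke→I1  (I1: I, integral causality)
β1 stroke→J2  (common-f at J2 fixed by 2)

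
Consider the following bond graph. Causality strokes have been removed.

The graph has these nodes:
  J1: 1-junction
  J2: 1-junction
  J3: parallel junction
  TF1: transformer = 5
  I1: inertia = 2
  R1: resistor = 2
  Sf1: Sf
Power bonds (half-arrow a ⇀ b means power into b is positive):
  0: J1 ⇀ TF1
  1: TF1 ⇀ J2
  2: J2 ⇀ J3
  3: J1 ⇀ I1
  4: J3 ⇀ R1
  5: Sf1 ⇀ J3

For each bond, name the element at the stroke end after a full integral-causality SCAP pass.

#0 stroke at J1
#1 stroke at TF1
#2 stroke at J2
#3 stroke at I1
#4 stroke at J3
#5 stroke at Sf1

bond 5 stroke at Sf1  (Sf1 (Sf) sets flow on bond)
bond 3 stroke at I1  (I1 integral (f out))
bond 0 stroke at J1  (common-f at J1 fixed by 3)
bond 1 stroke at TF1  (TF1: transformer flips bond 0)
bond 2 stroke at J2  (common-f at J2 fixed by 1)
bond 4 stroke at J3  (J3 needs exactly one e-in)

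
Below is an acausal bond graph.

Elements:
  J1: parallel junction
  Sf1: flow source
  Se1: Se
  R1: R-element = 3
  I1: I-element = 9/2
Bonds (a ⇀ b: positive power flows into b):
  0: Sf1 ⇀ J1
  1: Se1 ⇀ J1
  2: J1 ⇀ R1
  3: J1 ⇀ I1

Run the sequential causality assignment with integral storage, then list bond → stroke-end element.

#0 |Sf1
#1 |J1
#2 |R1
#3 |I1

bond 0 stroke at Sf1  (Sf1 fixes flow; stroke at Sf1)
bond 1 stroke at J1  (Se1 fixes effort; stroke away)
bond 2 stroke at R1  (0-jn J1 has e-setter on 1)
bond 3 stroke at I1  (J1 effort already set via bond 1)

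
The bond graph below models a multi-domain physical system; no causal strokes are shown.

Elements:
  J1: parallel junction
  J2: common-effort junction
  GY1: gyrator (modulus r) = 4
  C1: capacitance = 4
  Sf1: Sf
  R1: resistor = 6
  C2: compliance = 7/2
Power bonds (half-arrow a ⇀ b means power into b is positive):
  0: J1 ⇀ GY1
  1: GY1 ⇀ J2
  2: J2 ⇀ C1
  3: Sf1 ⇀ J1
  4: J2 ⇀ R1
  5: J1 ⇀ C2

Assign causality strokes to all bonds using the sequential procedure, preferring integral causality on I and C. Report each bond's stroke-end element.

bond 3 |Sf1  (Sf1: flow source, stroke at near end)
bond 2 |J2  (C1 integral (e out))
bond 1 |GY1  (common-e at J2 fixed by 2)
bond 4 |R1  (0-jn J2 has e-setter on 2)
bond 0 |GY1  (through GY1, causality inverts; strokes same side of GY1)
bond 5 |J1  (J1 needs exactly one e-in)

#0 →GY1
#1 →GY1
#2 →J2
#3 →Sf1
#4 →R1
#5 →J1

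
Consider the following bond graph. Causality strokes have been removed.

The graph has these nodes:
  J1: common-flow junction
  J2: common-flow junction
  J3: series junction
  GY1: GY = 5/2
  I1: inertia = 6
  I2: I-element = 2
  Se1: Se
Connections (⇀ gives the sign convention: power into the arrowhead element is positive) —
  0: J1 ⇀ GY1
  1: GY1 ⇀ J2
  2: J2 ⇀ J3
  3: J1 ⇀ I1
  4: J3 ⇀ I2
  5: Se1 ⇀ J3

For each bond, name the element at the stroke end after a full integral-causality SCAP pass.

#5 stroke at J3  (Se1 (Se) sets effort on bond)
#3 stroke at I1  (prefer integral on I1)
#0 stroke at J1  (J1: bond 3 brought flow, rest push out)
#1 stroke at J2  (through GY1, causality inverts; strokes same side of GY1)
#2 stroke at J3  (closing 1-jn rule on J2)
#4 stroke at I2  (only one flow-in slot at J3)

b0 stroke at J1
b1 stroke at J2
b2 stroke at J3
b3 stroke at I1
b4 stroke at I2
b5 stroke at J3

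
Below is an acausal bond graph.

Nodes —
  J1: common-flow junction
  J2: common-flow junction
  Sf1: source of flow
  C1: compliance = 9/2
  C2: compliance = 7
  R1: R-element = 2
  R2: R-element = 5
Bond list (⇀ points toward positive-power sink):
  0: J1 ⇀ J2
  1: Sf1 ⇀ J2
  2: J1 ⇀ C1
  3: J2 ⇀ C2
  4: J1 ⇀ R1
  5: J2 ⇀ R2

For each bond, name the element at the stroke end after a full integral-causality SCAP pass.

β1 |Sf1  (source Sf1 imposes f)
β0 |J2  (J2 flow already set via bond 1)
β3 |J2  (1-jn J2 has f-setter on 1)
β5 |J2  (J2: bond 1 brought flow, rest push out)
β2 |J1  (1-jn J1 has f-setter on 0)
β4 |J1  (J1: bond 0 brought flow, rest push out)

β0 |J2
β1 |Sf1
β2 |J1
β3 |J2
β4 |J1
β5 |J2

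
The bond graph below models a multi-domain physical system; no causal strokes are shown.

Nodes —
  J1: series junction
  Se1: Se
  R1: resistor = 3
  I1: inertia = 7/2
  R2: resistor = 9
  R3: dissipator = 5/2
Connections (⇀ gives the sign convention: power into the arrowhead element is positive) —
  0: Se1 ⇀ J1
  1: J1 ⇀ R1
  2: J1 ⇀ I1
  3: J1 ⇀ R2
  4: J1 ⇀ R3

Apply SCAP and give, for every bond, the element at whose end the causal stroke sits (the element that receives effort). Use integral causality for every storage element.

#0 |J1
#1 |J1
#2 |I1
#3 |J1
#4 |J1

bond 0 →J1  (Se1 (Se) sets effort on bond)
bond 2 →I1  (prefer integral on I1)
bond 1 →J1  (J1 flow already set via bond 2)
bond 3 →J1  (J1 flow already set via bond 2)
bond 4 →J1  (1-jn J1 has f-setter on 2)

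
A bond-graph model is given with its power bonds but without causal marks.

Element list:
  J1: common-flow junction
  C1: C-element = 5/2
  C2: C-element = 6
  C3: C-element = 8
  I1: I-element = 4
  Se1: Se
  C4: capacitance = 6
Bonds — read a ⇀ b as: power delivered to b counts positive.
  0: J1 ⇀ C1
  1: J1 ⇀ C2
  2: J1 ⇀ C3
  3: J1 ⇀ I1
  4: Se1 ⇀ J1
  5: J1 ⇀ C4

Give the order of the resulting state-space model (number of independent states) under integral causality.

β4 →J1  (Se1 fixes effort; stroke away)
β0 →J1  (C1 integral (e out))
β1 →J1  (C2 integral (e out))
β2 →J1  (C3 outputs effort q/C3)
β3 →I1  (prefer integral on I1)
β5 →J1  (1-jn J1 has f-setter on 3)

5  (C1, C2, C3, C4, I1 all integral)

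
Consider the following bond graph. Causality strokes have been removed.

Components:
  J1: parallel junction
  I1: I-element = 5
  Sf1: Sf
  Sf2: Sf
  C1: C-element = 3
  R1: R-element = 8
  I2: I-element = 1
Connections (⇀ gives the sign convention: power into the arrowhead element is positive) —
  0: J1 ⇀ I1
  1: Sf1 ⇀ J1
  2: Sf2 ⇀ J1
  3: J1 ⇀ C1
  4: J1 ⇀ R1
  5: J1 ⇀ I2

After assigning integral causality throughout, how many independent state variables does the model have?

b1 stroke→Sf1  (Sf1 (Sf) sets flow on bond)
b2 stroke→Sf2  (Sf2 (Sf) sets flow on bond)
b0 stroke→I1  (prefer integral on I1)
b3 stroke→J1  (C1 outputs effort q/C1)
b4 stroke→R1  (common-e at J1 fixed by 3)
b5 stroke→I2  (common-e at J1 fixed by 3)

3  (C1, I1, I2 all integral)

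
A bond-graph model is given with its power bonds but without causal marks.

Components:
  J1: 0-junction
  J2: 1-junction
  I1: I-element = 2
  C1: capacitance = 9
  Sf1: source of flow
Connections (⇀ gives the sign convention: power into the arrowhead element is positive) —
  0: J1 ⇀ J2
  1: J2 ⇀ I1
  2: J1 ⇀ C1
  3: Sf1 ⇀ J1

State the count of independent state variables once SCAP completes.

2  (C1, I1 all integral)

b3 stroke→Sf1  (Sf1 (Sf) sets flow on bond)
b1 stroke→I1  (I1: I, integral causality)
b0 stroke→J2  (common-f at J2 fixed by 1)
b2 stroke→J1  (only one effort-in slot at J1)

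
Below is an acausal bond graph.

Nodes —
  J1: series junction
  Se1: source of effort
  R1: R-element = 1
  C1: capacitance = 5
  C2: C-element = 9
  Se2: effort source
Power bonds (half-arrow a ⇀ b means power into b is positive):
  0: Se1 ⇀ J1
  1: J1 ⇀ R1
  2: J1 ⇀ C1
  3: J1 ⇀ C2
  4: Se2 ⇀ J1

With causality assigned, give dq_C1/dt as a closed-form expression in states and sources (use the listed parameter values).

b0 stroke→J1  (Se1 fixes effort; stroke away)
b4 stroke→J1  (Se2 (Se) sets effort on bond)
b2 stroke→J1  (C1 integral (e out))
b3 stroke→J1  (prefer integral on C2)
b1 stroke→R1  (J1 needs exactly one f-in)

dq_C1/dt = E_Se1 + E_Se2 - q_C1/5 - q_C2/9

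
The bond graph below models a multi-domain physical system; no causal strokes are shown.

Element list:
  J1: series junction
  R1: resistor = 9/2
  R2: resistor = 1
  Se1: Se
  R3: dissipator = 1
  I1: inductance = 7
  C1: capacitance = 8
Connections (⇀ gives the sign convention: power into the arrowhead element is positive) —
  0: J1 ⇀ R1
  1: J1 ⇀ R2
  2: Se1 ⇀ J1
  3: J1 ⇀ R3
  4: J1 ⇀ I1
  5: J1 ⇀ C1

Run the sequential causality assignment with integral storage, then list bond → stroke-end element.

bond 2 stroke→J1  (source Se1 imposes e)
bond 4 stroke→I1  (I1 integral (f out))
bond 0 stroke→J1  (common-f at J1 fixed by 4)
bond 1 stroke→J1  (common-f at J1 fixed by 4)
bond 3 stroke→J1  (1-jn J1 has f-setter on 4)
bond 5 stroke→J1  (J1: bond 4 brought flow, rest push out)

#0 stroke at J1
#1 stroke at J1
#2 stroke at J1
#3 stroke at J1
#4 stroke at I1
#5 stroke at J1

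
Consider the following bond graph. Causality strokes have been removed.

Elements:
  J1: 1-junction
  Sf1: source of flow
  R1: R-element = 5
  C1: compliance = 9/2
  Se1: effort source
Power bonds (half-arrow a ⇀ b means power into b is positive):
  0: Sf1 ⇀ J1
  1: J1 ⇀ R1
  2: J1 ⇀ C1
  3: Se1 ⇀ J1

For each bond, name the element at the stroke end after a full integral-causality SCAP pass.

b0 stroke→Sf1
b1 stroke→J1
b2 stroke→J1
b3 stroke→J1

#0 stroke at Sf1  (Sf1 fixes flow; stroke at Sf1)
#3 stroke at J1  (Se1 fixes effort; stroke away)
#1 stroke at J1  (1-jn J1 has f-setter on 0)
#2 stroke at J1  (1-jn J1 has f-setter on 0)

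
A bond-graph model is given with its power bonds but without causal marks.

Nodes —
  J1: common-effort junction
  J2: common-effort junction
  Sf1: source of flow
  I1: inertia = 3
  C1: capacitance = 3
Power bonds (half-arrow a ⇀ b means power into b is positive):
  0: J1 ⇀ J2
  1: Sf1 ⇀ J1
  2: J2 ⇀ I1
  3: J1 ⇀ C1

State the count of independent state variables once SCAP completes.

2  (C1, I1 all integral)

b1 stroke→Sf1  (Sf1 (Sf) sets flow on bond)
b2 stroke→I1  (I1 outputs flow p/I1)
b0 stroke→J2  (closing 0-jn rule on J2)
b3 stroke→J1  (closing 0-jn rule on J1)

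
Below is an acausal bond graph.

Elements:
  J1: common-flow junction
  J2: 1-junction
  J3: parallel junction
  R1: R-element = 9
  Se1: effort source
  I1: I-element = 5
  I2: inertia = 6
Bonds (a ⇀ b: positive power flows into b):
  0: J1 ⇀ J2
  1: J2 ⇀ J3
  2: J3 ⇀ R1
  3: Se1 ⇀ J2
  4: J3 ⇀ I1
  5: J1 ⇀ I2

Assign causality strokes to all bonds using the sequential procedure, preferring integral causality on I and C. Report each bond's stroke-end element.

b3 stroke at J2  (Se1: effort source, stroke at far end)
b4 stroke at I1  (I1 integral (f out))
b5 stroke at I2  (prefer integral on I2)
b0 stroke at J1  (common-f at J1 fixed by 5)
b1 stroke at J2  (1-jn J2 has f-setter on 0)
b2 stroke at J3  (only one effort-in slot at J3)

#0 →J1
#1 →J2
#2 →J3
#3 →J2
#4 →I1
#5 →I2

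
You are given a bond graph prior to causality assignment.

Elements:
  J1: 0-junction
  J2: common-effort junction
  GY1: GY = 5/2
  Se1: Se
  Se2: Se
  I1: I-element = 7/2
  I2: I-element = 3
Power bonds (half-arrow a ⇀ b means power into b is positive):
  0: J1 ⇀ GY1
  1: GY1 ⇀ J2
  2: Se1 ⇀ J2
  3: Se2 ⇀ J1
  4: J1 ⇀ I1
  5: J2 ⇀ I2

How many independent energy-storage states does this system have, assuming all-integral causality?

2  (I1, I2 all integral)

β2 stroke at J2  (source Se1 imposes e)
β3 stroke at J1  (Se2 (Se) sets effort on bond)
β0 stroke at GY1  (J1: bond 3 brought effort, rest push out)
β4 stroke at I1  (common-e at J1 fixed by 3)
β1 stroke at GY1  (common-e at J2 fixed by 2)
β5 stroke at I2  (J2: bond 2 brought effort, rest push out)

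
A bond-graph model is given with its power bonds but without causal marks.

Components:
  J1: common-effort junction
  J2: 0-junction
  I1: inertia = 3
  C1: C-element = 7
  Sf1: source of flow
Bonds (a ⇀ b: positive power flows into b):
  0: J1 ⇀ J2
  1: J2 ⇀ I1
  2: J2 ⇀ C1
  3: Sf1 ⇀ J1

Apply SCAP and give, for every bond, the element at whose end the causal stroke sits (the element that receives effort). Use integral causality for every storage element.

b0 |J1
b1 |I1
b2 |J2
b3 |Sf1

#3 stroke at Sf1  (Sf1 (Sf) sets flow on bond)
#0 stroke at J1  (J1 needs exactly one e-in)
#1 stroke at I1  (prefer integral on I1)
#2 stroke at J2  (J2: last free bond brings effort in)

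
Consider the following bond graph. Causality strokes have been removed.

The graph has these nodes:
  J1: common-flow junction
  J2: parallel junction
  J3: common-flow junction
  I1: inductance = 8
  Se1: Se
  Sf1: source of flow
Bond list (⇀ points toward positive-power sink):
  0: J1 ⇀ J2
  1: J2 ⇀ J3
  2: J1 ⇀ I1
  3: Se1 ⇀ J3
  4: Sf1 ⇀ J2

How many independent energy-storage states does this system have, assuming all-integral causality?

1  (I1 all integral)

#3 stroke at J3  (Se1: effort source, stroke at far end)
#4 stroke at Sf1  (Sf1 fixes flow; stroke at Sf1)
#1 stroke at J2  (J3: last free bond brings flow in)
#0 stroke at J1  (0-jn J2 has e-setter on 1)
#2 stroke at I1  (only one flow-in slot at J1)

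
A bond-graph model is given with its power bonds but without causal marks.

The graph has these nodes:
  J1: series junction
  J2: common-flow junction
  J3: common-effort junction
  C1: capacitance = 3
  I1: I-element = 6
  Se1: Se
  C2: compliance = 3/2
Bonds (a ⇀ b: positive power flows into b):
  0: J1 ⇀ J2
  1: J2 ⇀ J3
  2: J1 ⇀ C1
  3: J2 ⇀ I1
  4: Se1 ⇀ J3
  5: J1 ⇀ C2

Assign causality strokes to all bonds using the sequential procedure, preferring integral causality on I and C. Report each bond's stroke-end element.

#0 |J2
#1 |J2
#2 |J1
#3 |I1
#4 |J3
#5 |J1

bond 4 →J3  (Se1: effort source, stroke at far end)
bond 1 →J2  (J3: bond 4 brought effort, rest push out)
bond 2 →J1  (C1 outputs effort q/C1)
bond 3 →I1  (I1: I, integral causality)
bond 0 →J2  (1-jn J2 has f-setter on 3)
bond 5 →J1  (common-f at J1 fixed by 0)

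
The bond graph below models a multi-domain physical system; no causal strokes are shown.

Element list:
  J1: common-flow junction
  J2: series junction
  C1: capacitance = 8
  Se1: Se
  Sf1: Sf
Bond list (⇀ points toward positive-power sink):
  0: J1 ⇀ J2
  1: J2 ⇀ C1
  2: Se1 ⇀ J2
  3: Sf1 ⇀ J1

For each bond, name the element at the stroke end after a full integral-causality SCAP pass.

β0 |J1
β1 |J2
β2 |J2
β3 |Sf1

b2 |J2  (Se1 fixes effort; stroke away)
b3 |Sf1  (Sf1: flow source, stroke at near end)
b0 |J1  (J1 flow already set via bond 3)
b1 |J2  (1-jn J2 has f-setter on 0)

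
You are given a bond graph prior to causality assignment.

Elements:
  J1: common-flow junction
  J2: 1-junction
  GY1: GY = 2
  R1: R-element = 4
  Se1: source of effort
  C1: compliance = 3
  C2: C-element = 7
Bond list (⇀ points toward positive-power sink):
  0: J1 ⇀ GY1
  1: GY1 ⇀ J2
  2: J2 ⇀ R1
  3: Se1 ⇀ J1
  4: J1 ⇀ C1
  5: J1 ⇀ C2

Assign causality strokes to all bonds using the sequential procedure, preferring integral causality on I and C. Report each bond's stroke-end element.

#3 |J1  (Se1: effort source, stroke at far end)
#4 |J1  (C1: C, integral causality)
#5 |J1  (C2 outputs effort q/C2)
#0 |GY1  (J1: last free bond brings flow in)
#1 |GY1  (through GY1, causality inverts; strokes same side of GY1)
#2 |J2  (common-f at J2 fixed by 1)

#0 →GY1
#1 →GY1
#2 →J2
#3 →J1
#4 →J1
#5 →J1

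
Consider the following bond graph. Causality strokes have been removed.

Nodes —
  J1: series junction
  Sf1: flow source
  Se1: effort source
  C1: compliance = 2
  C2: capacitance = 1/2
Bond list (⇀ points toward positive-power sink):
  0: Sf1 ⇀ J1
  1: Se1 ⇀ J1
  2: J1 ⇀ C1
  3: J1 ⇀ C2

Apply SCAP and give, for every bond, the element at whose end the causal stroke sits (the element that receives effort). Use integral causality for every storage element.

b0 stroke→Sf1  (Sf1: flow source, stroke at near end)
b1 stroke→J1  (source Se1 imposes e)
b2 stroke→J1  (J1 flow already set via bond 0)
b3 stroke→J1  (J1 flow already set via bond 0)

bond 0 →Sf1
bond 1 →J1
bond 2 →J1
bond 3 →J1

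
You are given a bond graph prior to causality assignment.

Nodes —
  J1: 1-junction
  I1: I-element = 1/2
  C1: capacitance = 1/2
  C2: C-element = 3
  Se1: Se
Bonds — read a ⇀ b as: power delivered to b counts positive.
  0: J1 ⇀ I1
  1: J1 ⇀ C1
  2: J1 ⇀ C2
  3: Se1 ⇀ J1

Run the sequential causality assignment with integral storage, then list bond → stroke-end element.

bond 0 →I1
bond 1 →J1
bond 2 →J1
bond 3 →J1

bond 3 |J1  (Se1: effort source, stroke at far end)
bond 0 |I1  (prefer integral on I1)
bond 1 |J1  (J1: bond 0 brought flow, rest push out)
bond 2 |J1  (1-jn J1 has f-setter on 0)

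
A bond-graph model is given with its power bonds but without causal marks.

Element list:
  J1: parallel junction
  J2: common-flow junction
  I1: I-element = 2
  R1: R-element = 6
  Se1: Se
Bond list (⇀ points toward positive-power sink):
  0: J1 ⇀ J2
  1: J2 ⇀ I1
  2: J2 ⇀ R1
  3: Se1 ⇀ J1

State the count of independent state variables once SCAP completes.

β3 stroke→J1  (Se1: effort source, stroke at far end)
β0 stroke→J2  (J1: bond 3 brought effort, rest push out)
β1 stroke→I1  (I1: I, integral causality)
β2 stroke→J2  (J2 flow already set via bond 1)

1  (I1 all integral)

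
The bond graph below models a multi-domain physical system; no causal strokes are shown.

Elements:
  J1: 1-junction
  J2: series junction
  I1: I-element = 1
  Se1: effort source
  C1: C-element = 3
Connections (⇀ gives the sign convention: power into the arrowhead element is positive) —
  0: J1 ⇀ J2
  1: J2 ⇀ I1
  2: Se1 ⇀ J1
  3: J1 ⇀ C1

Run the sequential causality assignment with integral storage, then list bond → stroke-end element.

b2 stroke→J1  (source Se1 imposes e)
b1 stroke→I1  (I1 outputs flow p/I1)
b0 stroke→J2  (1-jn J2 has f-setter on 1)
b3 stroke→J1  (J1 flow already set via bond 0)

b0 stroke→J2
b1 stroke→I1
b2 stroke→J1
b3 stroke→J1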